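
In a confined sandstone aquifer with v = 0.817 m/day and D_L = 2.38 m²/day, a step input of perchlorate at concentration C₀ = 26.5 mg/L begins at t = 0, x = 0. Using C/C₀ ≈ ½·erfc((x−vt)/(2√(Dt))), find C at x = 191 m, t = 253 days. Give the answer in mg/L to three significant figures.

For a continuous step input, C/C₀ ≈ ½·erfc((x−vt)/(2√(Dt))).
vt = 0.817 × 253 = 206.701 m and 2√(Dt) = 2√(2.38 × 253) = 49.08 m.
Argument (x−vt)/(2√(Dt)) = (191 − 206.701)/49.08 = -0.3199; ½·erfc(-0.3199) = 0.6745.
C = 26.5 × 0.6745 = 17.9 mg/L.

17.9 mg/L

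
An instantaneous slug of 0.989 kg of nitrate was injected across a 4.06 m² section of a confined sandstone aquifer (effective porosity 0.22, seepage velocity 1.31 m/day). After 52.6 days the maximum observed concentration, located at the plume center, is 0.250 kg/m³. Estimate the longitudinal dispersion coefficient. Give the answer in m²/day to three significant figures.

0.0297 m²/day

At the plume center C_max = M/(n_e·A·√(4πDt)), so D = M²/(4πt·(n_e·A·C_max)²).
n_e·A·C_max = 0.22 × 4.06 × 0.250 = 0.2233 kg/m.
D = 0.989²/(4π × 52.6 × 0.2233²) = 0.0297 m²/day.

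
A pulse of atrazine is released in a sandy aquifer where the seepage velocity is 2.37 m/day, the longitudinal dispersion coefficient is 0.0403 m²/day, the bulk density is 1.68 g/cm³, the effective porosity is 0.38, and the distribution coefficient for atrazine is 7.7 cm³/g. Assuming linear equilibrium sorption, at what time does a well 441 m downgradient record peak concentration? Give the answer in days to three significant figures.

6520 days

Retardation factor R = 1 + ρ_b·K_d/n = 1 + 1.68 × 7.7/0.38 = 35.04.
Sorption retards both mechanisms: v_R = v/R = 0.06764 m/day, D_R = D/R = 0.001150 m²/day.
Peak time from v_R²t² + 2D_R t − x² = 0: t = (√(D_R² + v_R²x²) − D_R)/v_R².
√(D_R² + v_R²x²) = √(0.001150² + 0.06764² × 441²) = 29.83; v_R² = 0.004575.
t = (29.83 − 0.001150)/0.004575 = 6520 days.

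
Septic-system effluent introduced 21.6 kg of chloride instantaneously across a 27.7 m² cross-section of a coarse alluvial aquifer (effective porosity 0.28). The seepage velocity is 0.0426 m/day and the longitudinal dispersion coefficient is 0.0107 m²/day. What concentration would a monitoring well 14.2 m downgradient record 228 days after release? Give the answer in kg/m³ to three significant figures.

0.0639 kg/m³

For an instantaneous plane source, C(x,t) = M/(n_e·A·√(4πDt)) · exp(−(x−vt)²/(4Dt)), with n_e·A the pore (flow) area.
Plume center vt = 0.0426 × 228 = 9.7128 m, so the well at 14.2 m is 4.4872 m downgradient of the peak.
√(4πDt) = 5.537 m, giving peak height M/(n_e·A·√(4πDt)) = 21.6/(0.28 × 27.7 × 5.537) = 0.5030 kg/m³.
(x−vt)²/(4Dt) = (4.4872)²/(4 × 0.0107 × 228) = 2.063; exp(−2.063) = 0.1271.
C = 0.5030 × 0.1271 = 0.0639 kg/m³.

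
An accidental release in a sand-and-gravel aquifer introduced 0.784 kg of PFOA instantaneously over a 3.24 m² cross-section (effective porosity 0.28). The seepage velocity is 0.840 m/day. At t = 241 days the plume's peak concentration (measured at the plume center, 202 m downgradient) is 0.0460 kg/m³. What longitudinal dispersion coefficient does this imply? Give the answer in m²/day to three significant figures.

At the plume center C_max = M/(n_e·A·√(4πDt)), so D = M²/(4πt·(n_e·A·C_max)²).
n_e·A·C_max = 0.28 × 3.24 × 0.0460 = 0.04173 kg/m.
D = 0.784²/(4π × 241 × 0.04173²) = 0.117 m²/day.

0.117 m²/day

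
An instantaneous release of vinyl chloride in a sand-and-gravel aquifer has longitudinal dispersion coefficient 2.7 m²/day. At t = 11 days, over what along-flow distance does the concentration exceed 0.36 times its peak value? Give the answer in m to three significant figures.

The plume is Gaussian with σ = √(2Dt) = √(2 × 2.7 × 11) = 7.707 m.
C/C_peak = exp(−Δx²/(2σ²)) = 0.36 ⇒ Δx = σ·√(−2 ln 0.36) = 7.707 × 1.429 = 11.01 m.
Width = 2Δx = 22.0 m.

22.0 m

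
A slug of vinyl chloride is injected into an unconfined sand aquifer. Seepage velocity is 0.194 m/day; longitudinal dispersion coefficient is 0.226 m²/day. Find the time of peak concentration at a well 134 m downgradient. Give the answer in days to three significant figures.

For the 1D instantaneous-source solution, setting ∂C/∂t = 0 at fixed x gives v²t² + 2Dt − x² = 0, so t = (√(D² + v²x²) − D)/v².
√(D² + v²x²) = √(0.226² + 0.194² × 134²) = 26.00; v² = 0.037636.
t = (26.00 − 0.226)/0.037636 = 685 days (vs. the pure-advection estimate x/v = 691 d).

685 days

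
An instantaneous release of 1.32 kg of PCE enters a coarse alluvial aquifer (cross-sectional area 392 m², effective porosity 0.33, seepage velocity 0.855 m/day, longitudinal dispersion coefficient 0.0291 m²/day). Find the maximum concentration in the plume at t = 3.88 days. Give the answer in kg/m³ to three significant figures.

The peak of an instantaneous 1D plume sits at x = vt; there the Gaussian factor is 1 and C_max = M/(n_e·A·√(4πDt)), where n_e·A is the pore area the mass is dissolved in.
√(4πDt) = √(4π × 0.0291 × 3.88) = 1.191 m, so C_max = 1.32/(0.33 × 392 × 1.191) = 0.00857 kg/m³.

0.00857 kg/m³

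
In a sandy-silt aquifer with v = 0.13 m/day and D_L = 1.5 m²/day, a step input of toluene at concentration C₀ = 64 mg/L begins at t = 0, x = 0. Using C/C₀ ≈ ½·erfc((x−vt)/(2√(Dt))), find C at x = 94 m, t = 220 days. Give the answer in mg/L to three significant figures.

0.349 mg/L

For a continuous step input, C/C₀ ≈ ½·erfc((x−vt)/(2√(Dt))).
vt = 0.13 × 220 = 28.6 m and 2√(Dt) = 2√(1.5 × 220) = 36.33 m.
Argument (x−vt)/(2√(Dt)) = (94 − 28.6)/36.33 = 1.800; ½·erfc(1.800) = 0.005455.
C = 64 × 0.005455 = 0.349 mg/L.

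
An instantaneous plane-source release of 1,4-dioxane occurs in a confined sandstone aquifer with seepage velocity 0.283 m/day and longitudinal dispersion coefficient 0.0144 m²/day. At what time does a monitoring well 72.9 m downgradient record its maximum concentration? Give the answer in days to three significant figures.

For the 1D instantaneous-source solution, setting ∂C/∂t = 0 at fixed x gives v²t² + 2Dt − x² = 0, so t = (√(D² + v²x²) − D)/v².
√(D² + v²x²) = √(0.0144² + 0.283² × 72.9²) = 20.63; v² = 0.080089.
t = (20.63 − 0.0144)/0.080089 = 257 days (vs. the pure-advection estimate x/v = 258 d).

257 days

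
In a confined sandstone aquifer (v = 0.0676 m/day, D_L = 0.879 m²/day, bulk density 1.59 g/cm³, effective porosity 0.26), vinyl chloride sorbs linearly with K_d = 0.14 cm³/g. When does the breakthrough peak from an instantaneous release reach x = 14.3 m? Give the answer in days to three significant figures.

174 days

Retardation factor R = 1 + ρ_b·K_d/n = 1 + 1.59 × 0.14/0.26 = 1.856.
Sorption retards both mechanisms: v_R = v/R = 0.03642 m/day, D_R = D/R = 0.4736 m²/day.
Peak time from v_R²t² + 2D_R t − x² = 0: t = (√(D_R² + v_R²x²) − D_R)/v_R².
√(D_R² + v_R²x²) = √(0.4736² + 0.03642² × 14.3²) = 0.7039; v_R² = 0.001326.
t = (0.7039 − 0.4736)/0.001326 = 174 days.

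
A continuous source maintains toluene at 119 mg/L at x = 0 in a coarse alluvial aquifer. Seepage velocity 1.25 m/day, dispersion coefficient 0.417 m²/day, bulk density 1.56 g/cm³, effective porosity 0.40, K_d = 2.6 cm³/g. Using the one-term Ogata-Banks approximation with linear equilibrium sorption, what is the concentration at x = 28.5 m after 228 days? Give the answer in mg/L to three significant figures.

28.6 mg/L

Retardation factor R = 1 + ρ_b·K_d/n = 1 + 1.56 × 2.6/0.40 = 11.14.
Sorption retards both mechanisms: v_R = v/R = 0.1122 m/day, D_R = D/R = 0.03743 m²/day.
v_R·t = 0.1122 × 228 = 25.5816 m; 2√(D_R t) = 5.843 m; argument = (28.5 − 25.5816)/5.843 = 0.4995.
C = C₀ × ½·erfc(0.4995) = 119 × 0.2400 = 28.6 mg/L.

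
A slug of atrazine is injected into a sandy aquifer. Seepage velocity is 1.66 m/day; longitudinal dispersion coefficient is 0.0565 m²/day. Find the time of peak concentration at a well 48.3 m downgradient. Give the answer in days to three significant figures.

For the 1D instantaneous-source solution, setting ∂C/∂t = 0 at fixed x gives v²t² + 2Dt − x² = 0, so t = (√(D² + v²x²) − D)/v².
√(D² + v²x²) = √(0.0565² + 1.66² × 48.3²) = 80.18; v² = 2.7556.
t = (80.18 − 0.0565)/2.7556 = 29.1 days (vs. the pure-advection estimate x/v = 29.1 d).

29.1 days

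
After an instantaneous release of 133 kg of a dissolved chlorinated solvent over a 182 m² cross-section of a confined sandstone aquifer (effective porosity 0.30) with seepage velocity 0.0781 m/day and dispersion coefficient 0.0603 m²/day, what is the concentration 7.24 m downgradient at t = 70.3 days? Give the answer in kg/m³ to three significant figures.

For an instantaneous plane source, C(x,t) = M/(n_e·A·√(4πDt)) · exp(−(x−vt)²/(4Dt)), with n_e·A the pore (flow) area.
Plume center vt = 0.0781 × 70.3 = 5.49043 m, so the well at 7.24 m is 1.74957 m downgradient of the peak.
√(4πDt) = 7.299 m, giving peak height M/(n_e·A·√(4πDt)) = 133/(0.30 × 182 × 7.299) = 0.3337 kg/m³.
(x−vt)²/(4Dt) = (1.74957)²/(4 × 0.0603 × 70.3) = 0.1805; exp(−0.1805) = 0.8349.
C = 0.3337 × 0.8349 = 0.279 kg/m³.

0.279 kg/m³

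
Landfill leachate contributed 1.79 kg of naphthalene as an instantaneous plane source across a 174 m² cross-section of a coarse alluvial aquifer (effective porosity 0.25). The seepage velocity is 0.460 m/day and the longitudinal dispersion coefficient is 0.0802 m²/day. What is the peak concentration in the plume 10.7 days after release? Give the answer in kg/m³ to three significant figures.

0.0125 kg/m³

The peak of an instantaneous 1D plume sits at x = vt; there the Gaussian factor is 1 and C_max = M/(n_e·A·√(4πDt)), where n_e·A is the pore area the mass is dissolved in.
√(4πDt) = √(4π × 0.0802 × 10.7) = 3.284 m, so C_max = 1.79/(0.25 × 174 × 3.284) = 0.0125 kg/m³.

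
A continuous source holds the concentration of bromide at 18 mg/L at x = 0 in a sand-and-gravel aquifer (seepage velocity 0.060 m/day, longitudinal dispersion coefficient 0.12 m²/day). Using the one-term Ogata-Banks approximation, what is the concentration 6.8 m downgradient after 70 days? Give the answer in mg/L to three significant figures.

For a continuous step input, C/C₀ ≈ ½·erfc((x−vt)/(2√(Dt))).
vt = 0.060 × 70 = 4.2 m and 2√(Dt) = 2√(0.12 × 70) = 5.797 m.
Argument (x−vt)/(2√(Dt)) = (6.8 − 4.2)/5.797 = 0.4485; ½·erfc(0.4485) = 0.2630.
C = 18 × 0.2630 = 4.73 mg/L.

4.73 mg/L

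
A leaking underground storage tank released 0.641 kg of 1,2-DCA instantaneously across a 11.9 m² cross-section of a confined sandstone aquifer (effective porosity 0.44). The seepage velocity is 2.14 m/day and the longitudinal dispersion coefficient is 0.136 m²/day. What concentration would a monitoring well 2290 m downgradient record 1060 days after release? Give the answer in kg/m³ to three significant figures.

0.00128 kg/m³

For an instantaneous plane source, C(x,t) = M/(n_e·A·√(4πDt)) · exp(−(x−vt)²/(4Dt)), with n_e·A the pore (flow) area.
Plume center vt = 2.14 × 1060 = 2268.4 m, so the well at 2290 m is 21.6 m downgradient of the peak.
√(4πDt) = 42.56 m, giving peak height M/(n_e·A·√(4πDt)) = 0.641/(0.44 × 11.9 × 42.56) = 0.002876 kg/m³.
(x−vt)²/(4Dt) = (21.6)²/(4 × 0.136 × 1060) = 0.8091; exp(−0.8091) = 0.4453.
C = 0.002876 × 0.4453 = 0.00128 kg/m³.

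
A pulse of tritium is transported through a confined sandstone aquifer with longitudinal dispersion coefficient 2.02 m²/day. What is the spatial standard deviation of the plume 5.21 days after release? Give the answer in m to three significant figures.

4.59 m

Dispersive spreading gives a Gaussian with σ² = 2Dt; advection only shifts the center.
σ = √(2 × 2.02 × 5.21) = 4.59 m.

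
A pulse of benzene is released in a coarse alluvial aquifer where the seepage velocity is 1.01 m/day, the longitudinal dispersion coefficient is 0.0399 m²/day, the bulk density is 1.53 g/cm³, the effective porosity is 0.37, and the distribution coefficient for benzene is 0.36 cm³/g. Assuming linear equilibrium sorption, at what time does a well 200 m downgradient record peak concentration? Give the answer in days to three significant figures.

Retardation factor R = 1 + ρ_b·K_d/n = 1 + 1.53 × 0.36/0.37 = 2.489.
Sorption retards both mechanisms: v_R = v/R = 0.4058 m/day, D_R = D/R = 0.01603 m²/day.
Peak time from v_R²t² + 2D_R t − x² = 0: t = (√(D_R² + v_R²x²) − D_R)/v_R².
√(D_R² + v_R²x²) = √(0.01603² + 0.4058² × 200²) = 81.16; v_R² = 0.1647.
t = (81.16 − 0.01603)/0.1647 = 493 days.

493 days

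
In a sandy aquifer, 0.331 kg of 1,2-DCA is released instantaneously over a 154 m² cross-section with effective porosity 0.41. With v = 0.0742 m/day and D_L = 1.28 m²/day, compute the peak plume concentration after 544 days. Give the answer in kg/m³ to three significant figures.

The peak of an instantaneous 1D plume sits at x = vt; there the Gaussian factor is 1 and C_max = M/(n_e·A·√(4πDt)), where n_e·A is the pore area the mass is dissolved in.
√(4πDt) = √(4π × 1.28 × 544) = 93.54 m, so C_max = 0.331/(0.41 × 154 × 93.54) = 5.60e-05 kg/m³.

5.60e-05 kg/m³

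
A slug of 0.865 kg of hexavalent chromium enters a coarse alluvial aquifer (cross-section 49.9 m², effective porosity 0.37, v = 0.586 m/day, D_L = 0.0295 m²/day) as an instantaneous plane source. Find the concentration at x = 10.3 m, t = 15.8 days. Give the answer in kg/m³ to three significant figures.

For an instantaneous plane source, C(x,t) = M/(n_e·A·√(4πDt)) · exp(−(x−vt)²/(4Dt)), with n_e·A the pore (flow) area.
Plume center vt = 0.586 × 15.8 = 9.2588 m, so the well at 10.3 m is 1.0412 m downgradient of the peak.
√(4πDt) = 2.420 m, giving peak height M/(n_e·A·√(4πDt)) = 0.865/(0.37 × 49.9 × 2.420) = 0.01936 kg/m³.
(x−vt)²/(4Dt) = (1.0412)²/(4 × 0.0295 × 15.8) = 0.5815; exp(−0.5815) = 0.5591.
C = 0.01936 × 0.5591 = 0.0108 kg/m³.

0.0108 kg/m³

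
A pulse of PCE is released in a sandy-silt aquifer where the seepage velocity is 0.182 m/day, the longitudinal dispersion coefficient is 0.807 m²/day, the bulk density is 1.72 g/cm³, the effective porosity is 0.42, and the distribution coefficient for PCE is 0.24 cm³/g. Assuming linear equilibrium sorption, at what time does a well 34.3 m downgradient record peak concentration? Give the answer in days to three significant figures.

328 days

Retardation factor R = 1 + ρ_b·K_d/n = 1 + 1.72 × 0.24/0.42 = 1.983.
Sorption retards both mechanisms: v_R = v/R = 0.09178 m/day, D_R = D/R = 0.4070 m²/day.
Peak time from v_R²t² + 2D_R t − x² = 0: t = (√(D_R² + v_R²x²) − D_R)/v_R².
√(D_R² + v_R²x²) = √(0.4070² + 0.09178² × 34.3²) = 3.174; v_R² = 0.008424.
t = (3.174 − 0.4070)/0.008424 = 328 days.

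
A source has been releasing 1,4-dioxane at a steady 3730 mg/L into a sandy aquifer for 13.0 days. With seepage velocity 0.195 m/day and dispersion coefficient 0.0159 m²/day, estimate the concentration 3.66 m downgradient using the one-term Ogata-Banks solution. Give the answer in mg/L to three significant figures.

150 mg/L

For a continuous step input, C/C₀ ≈ ½·erfc((x−vt)/(2√(Dt))).
vt = 0.195 × 13.0 = 2.535 m and 2√(Dt) = 2√(0.0159 × 13.0) = 0.9093 m.
Argument (x−vt)/(2√(Dt)) = (3.66 − 2.535)/0.9093 = 1.237; ½·erfc(1.237) = 0.04011.
C = 3730 × 0.04011 = 150 mg/L.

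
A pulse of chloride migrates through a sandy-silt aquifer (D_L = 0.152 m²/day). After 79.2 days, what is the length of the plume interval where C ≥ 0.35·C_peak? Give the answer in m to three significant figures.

The plume is Gaussian with σ = √(2Dt) = √(2 × 0.152 × 79.2) = 4.907 m.
C/C_peak = exp(−Δx²/(2σ²)) = 0.35 ⇒ Δx = σ·√(−2 ln 0.35) = 4.907 × 1.449 = 7.110 m.
Width = 2Δx = 14.2 m.

14.2 m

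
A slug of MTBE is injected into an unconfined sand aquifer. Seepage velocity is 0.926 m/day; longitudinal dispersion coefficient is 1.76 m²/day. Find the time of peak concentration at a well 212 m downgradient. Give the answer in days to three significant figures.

227 days

For the 1D instantaneous-source solution, setting ∂C/∂t = 0 at fixed x gives v²t² + 2Dt − x² = 0, so t = (√(D² + v²x²) − D)/v².
√(D² + v²x²) = √(1.76² + 0.926² × 212²) = 196.3; v² = 0.857476.
t = (196.3 − 1.76)/0.857476 = 227 days (vs. the pure-advection estimate x/v = 229 d).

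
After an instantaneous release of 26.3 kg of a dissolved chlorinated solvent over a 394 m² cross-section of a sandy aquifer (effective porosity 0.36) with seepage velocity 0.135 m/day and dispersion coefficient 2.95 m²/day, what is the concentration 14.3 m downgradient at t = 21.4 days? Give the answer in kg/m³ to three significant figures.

0.00393 kg/m³

For an instantaneous plane source, C(x,t) = M/(n_e·A·√(4πDt)) · exp(−(x−vt)²/(4Dt)), with n_e·A the pore (flow) area.
Plume center vt = 0.135 × 21.4 = 2.889 m, so the well at 14.3 m is 11.411 m downgradient of the peak.
√(4πDt) = 28.17 m, giving peak height M/(n_e·A·√(4πDt)) = 26.3/(0.36 × 394 × 28.17) = 0.006582 kg/m³.
(x−vt)²/(4Dt) = (11.411)²/(4 × 2.95 × 21.4) = 0.5156; exp(−0.5156) = 0.5971.
C = 0.006582 × 0.5971 = 0.00393 kg/m³.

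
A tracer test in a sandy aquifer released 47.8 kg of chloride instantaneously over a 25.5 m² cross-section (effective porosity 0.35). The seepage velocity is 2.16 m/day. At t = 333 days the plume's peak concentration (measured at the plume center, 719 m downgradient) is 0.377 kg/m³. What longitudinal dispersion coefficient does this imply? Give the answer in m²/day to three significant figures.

At the plume center C_max = M/(n_e·A·√(4πDt)), so D = M²/(4πt·(n_e·A·C_max)²).
n_e·A·C_max = 0.35 × 25.5 × 0.377 = 3.365 kg/m.
D = 47.8²/(4π × 333 × 3.365²) = 0.0482 m²/day.

0.0482 m²/day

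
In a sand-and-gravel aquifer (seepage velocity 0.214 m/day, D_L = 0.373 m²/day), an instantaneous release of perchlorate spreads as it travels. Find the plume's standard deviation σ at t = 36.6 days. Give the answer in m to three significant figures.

Dispersive spreading gives a Gaussian with σ² = 2Dt; advection only shifts the center.
σ = √(2 × 0.373 × 36.6) = 5.23 m.

5.23 m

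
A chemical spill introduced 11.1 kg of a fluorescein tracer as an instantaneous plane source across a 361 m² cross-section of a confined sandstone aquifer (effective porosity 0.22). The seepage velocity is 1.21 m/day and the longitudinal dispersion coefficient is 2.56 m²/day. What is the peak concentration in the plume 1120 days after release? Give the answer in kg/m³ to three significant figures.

The peak of an instantaneous 1D plume sits at x = vt; there the Gaussian factor is 1 and C_max = M/(n_e·A·√(4πDt)), where n_e·A is the pore area the mass is dissolved in.
√(4πDt) = √(4π × 2.56 × 1120) = 189.8 m, so C_max = 11.1/(0.22 × 361 × 189.8) = 0.000736 kg/m³.

0.000736 kg/m³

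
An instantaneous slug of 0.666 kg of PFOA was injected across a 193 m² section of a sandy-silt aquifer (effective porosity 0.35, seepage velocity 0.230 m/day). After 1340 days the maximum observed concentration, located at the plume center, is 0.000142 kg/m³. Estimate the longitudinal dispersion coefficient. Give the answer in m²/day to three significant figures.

At the plume center C_max = M/(n_e·A·√(4πDt)), so D = M²/(4πt·(n_e·A·C_max)²).
n_e·A·C_max = 0.35 × 193 × 0.000142 = 0.009592 kg/m.
D = 0.666²/(4π × 1340 × 0.009592²) = 0.286 m²/day.

0.286 m²/day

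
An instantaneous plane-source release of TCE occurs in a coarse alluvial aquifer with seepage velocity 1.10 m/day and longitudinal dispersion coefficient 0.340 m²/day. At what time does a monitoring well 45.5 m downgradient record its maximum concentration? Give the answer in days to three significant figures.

For the 1D instantaneous-source solution, setting ∂C/∂t = 0 at fixed x gives v²t² + 2Dt − x² = 0, so t = (√(D² + v²x²) − D)/v².
√(D² + v²x²) = √(0.340² + 1.10² × 45.5²) = 50.05; v² = 1.21.
t = (50.05 − 0.340)/1.21 = 41.1 days (vs. the pure-advection estimate x/v = 41.4 d).

41.1 days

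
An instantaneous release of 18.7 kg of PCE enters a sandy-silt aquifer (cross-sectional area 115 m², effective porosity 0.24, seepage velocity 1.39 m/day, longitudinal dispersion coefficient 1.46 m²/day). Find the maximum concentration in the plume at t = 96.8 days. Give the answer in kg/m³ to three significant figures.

0.0161 kg/m³

The peak of an instantaneous 1D plume sits at x = vt; there the Gaussian factor is 1 and C_max = M/(n_e·A·√(4πDt)), where n_e·A is the pore area the mass is dissolved in.
√(4πDt) = √(4π × 1.46 × 96.8) = 42.14 m, so C_max = 18.7/(0.24 × 115 × 42.14) = 0.0161 kg/m³.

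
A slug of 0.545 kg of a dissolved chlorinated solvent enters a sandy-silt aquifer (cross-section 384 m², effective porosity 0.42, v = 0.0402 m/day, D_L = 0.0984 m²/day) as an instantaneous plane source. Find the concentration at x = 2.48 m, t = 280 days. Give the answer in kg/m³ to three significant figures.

9.03e-05 kg/m³

For an instantaneous plane source, C(x,t) = M/(n_e·A·√(4πDt)) · exp(−(x−vt)²/(4Dt)), with n_e·A the pore (flow) area.
Plume center vt = 0.0402 × 280 = 11.256 m, so the well at 2.48 m is 8.776 m upgradient of the peak.
√(4πDt) = 18.61 m, giving peak height M/(n_e·A·√(4πDt)) = 0.545/(0.42 × 384 × 18.61) = 0.0001816 kg/m³.
(x−vt)²/(4Dt) = (-8.776)²/(4 × 0.0984 × 280) = 0.6988; exp(−0.6988) = 0.4972.
C = 0.0001816 × 0.4972 = 9.03e-05 kg/m³.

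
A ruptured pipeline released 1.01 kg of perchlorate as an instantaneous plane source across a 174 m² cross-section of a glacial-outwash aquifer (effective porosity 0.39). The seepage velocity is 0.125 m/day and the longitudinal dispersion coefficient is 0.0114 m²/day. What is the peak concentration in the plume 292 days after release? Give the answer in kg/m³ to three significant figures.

0.00230 kg/m³

The peak of an instantaneous 1D plume sits at x = vt; there the Gaussian factor is 1 and C_max = M/(n_e·A·√(4πDt)), where n_e·A is the pore area the mass is dissolved in.
√(4πDt) = √(4π × 0.0114 × 292) = 6.468 m, so C_max = 1.01/(0.39 × 174 × 6.468) = 0.00230 kg/m³.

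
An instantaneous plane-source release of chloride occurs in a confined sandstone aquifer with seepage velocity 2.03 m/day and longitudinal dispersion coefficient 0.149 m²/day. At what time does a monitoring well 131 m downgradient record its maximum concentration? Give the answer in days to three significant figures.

For the 1D instantaneous-source solution, setting ∂C/∂t = 0 at fixed x gives v²t² + 2Dt − x² = 0, so t = (√(D² + v²x²) − D)/v².
√(D² + v²x²) = √(0.149² + 2.03² × 131²) = 265.9; v² = 4.1209.
t = (265.9 − 0.149)/4.1209 = 64.5 days (vs. the pure-advection estimate x/v = 64.5 d).

64.5 days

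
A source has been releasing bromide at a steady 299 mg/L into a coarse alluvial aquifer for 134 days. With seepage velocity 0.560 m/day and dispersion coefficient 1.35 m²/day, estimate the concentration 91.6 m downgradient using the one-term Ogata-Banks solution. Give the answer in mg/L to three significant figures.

For a continuous step input, C/C₀ ≈ ½·erfc((x−vt)/(2√(Dt))).
vt = 0.560 × 134 = 75.04 m and 2√(Dt) = 2√(1.35 × 134) = 26.90 m.
Argument (x−vt)/(2√(Dt)) = (91.6 − 75.04)/26.90 = 0.6156; ½·erfc(0.6156) = 0.1920.
C = 299 × 0.1920 = 57.4 mg/L.

57.4 mg/L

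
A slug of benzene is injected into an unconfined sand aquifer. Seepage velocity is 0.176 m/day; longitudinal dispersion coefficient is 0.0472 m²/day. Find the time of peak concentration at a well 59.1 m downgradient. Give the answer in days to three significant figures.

For the 1D instantaneous-source solution, setting ∂C/∂t = 0 at fixed x gives v²t² + 2Dt − x² = 0, so t = (√(D² + v²x²) − D)/v².
√(D² + v²x²) = √(0.0472² + 0.176² × 59.1²) = 10.40; v² = 0.030976.
t = (10.40 − 0.0472)/0.030976 = 334 days (vs. the pure-advection estimate x/v = 336 d).

334 days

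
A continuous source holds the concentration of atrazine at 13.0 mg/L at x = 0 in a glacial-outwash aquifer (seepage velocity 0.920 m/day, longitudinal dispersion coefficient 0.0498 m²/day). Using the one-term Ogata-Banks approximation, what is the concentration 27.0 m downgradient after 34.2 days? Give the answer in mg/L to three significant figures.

12.9 mg/L

For a continuous step input, C/C₀ ≈ ½·erfc((x−vt)/(2√(Dt))).
vt = 0.920 × 34.2 = 31.464 m and 2√(Dt) = 2√(0.0498 × 34.2) = 2.610 m.
Argument (x−vt)/(2√(Dt)) = (27.0 − 31.464)/2.610 = -1.710; ½·erfc(-1.710) = 0.9922.
C = 13.0 × 0.9922 = 12.9 mg/L.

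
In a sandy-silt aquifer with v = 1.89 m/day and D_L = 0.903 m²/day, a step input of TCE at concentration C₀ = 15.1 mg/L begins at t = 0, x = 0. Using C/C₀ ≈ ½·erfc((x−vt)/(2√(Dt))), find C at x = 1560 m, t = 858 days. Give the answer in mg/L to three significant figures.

14.2 mg/L

For a continuous step input, C/C₀ ≈ ½·erfc((x−vt)/(2√(Dt))).
vt = 1.89 × 858 = 1621.62 m and 2√(Dt) = 2√(0.903 × 858) = 55.67 m.
Argument (x−vt)/(2√(Dt)) = (1560 − 1621.62)/55.67 = -1.107; ½·erfc(-1.107) = 0.9413.
C = 15.1 × 0.9413 = 14.2 mg/L.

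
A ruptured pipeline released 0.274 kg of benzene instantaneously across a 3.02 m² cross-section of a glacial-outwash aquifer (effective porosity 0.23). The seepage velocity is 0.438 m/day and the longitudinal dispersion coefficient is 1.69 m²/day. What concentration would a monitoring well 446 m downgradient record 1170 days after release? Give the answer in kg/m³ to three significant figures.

0.00143 kg/m³

For an instantaneous plane source, C(x,t) = M/(n_e·A·√(4πDt)) · exp(−(x−vt)²/(4Dt)), with n_e·A the pore (flow) area.
Plume center vt = 0.438 × 1170 = 512.46 m, so the well at 446 m is 66.46 m upgradient of the peak.
√(4πDt) = 157.6 m, giving peak height M/(n_e·A·√(4πDt)) = 0.274/(0.23 × 3.02 × 157.6) = 0.002503 kg/m³.
(x−vt)²/(4Dt) = (-66.46)²/(4 × 1.69 × 1170) = 0.5585; exp(−0.5585) = 0.5721.
C = 0.002503 × 0.5721 = 0.00143 kg/m³.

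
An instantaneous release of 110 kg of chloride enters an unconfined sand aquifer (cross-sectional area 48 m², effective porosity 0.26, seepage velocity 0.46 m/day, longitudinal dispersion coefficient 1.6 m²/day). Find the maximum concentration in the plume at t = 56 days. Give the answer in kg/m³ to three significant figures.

0.263 kg/m³

The peak of an instantaneous 1D plume sits at x = vt; there the Gaussian factor is 1 and C_max = M/(n_e·A·√(4πDt)), where n_e·A is the pore area the mass is dissolved in.
√(4πDt) = √(4π × 1.6 × 56) = 33.56 m, so C_max = 110/(0.26 × 48 × 33.56) = 0.263 kg/m³.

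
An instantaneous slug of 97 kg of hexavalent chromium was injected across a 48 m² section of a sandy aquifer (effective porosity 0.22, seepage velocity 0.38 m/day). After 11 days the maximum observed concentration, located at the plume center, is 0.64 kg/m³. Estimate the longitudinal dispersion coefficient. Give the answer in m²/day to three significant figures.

1.49 m²/day

At the plume center C_max = M/(n_e·A·√(4πDt)), so D = M²/(4πt·(n_e·A·C_max)²).
n_e·A·C_max = 0.22 × 48 × 0.64 = 6.758 kg/m.
D = 97²/(4π × 11 × 6.758²) = 1.49 m²/day.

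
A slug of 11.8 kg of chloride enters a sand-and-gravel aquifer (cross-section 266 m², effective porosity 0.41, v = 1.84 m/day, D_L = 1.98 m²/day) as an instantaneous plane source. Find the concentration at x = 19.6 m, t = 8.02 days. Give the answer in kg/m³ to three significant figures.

0.00529 kg/m³

For an instantaneous plane source, C(x,t) = M/(n_e·A·√(4πDt)) · exp(−(x−vt)²/(4Dt)), with n_e·A the pore (flow) area.
Plume center vt = 1.84 × 8.02 = 14.7568 m, so the well at 19.6 m is 4.8432 m downgradient of the peak.
√(4πDt) = 14.13 m, giving peak height M/(n_e·A·√(4πDt)) = 11.8/(0.41 × 266 × 14.13) = 0.007657 kg/m³.
(x−vt)²/(4Dt) = (4.8432)²/(4 × 1.98 × 8.02) = 0.3693; exp(−0.3693) = 0.6912.
C = 0.007657 × 0.6912 = 0.00529 kg/m³.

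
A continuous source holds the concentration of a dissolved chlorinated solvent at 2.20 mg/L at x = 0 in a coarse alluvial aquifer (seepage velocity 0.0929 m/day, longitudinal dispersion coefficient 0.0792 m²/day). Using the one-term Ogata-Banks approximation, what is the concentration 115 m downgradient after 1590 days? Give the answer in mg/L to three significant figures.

2.16 mg/L

For a continuous step input, C/C₀ ≈ ½·erfc((x−vt)/(2√(Dt))).
vt = 0.0929 × 1590 = 147.711 m and 2√(Dt) = 2√(0.0792 × 1590) = 22.44 m.
Argument (x−vt)/(2√(Dt)) = (115 − 147.711)/22.44 = -1.458; ½·erfc(-1.458) = 0.9804.
C = 2.20 × 0.9804 = 2.16 mg/L.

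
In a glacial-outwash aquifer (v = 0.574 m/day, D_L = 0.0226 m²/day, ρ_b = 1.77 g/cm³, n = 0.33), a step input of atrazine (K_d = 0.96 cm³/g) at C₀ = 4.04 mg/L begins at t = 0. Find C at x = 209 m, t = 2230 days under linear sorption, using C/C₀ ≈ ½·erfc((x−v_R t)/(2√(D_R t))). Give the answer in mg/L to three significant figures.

1.69 mg/L

Retardation factor R = 1 + ρ_b·K_d/n = 1 + 1.77 × 0.96/0.33 = 6.149.
Sorption retards both mechanisms: v_R = v/R = 0.09335 m/day, D_R = D/R = 0.003675 m²/day.
v_R·t = 0.09335 × 2230 = 208.1705 m; 2√(D_R t) = 5.725 m; argument = (209 − 208.1705)/5.725 = 0.1449.
C = C₀ × ½·erfc(0.1449) = 4.04 × 0.4188 = 1.69 mg/L.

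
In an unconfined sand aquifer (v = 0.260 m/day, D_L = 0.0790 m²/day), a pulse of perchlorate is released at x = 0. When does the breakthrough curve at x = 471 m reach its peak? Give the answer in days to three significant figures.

For the 1D instantaneous-source solution, setting ∂C/∂t = 0 at fixed x gives v²t² + 2Dt − x² = 0, so t = (√(D² + v²x²) − D)/v².
√(D² + v²x²) = √(0.0790² + 0.260² × 471²) = 122.5; v² = 0.0676.
t = (122.5 − 0.0790)/0.0676 = 1810 days (vs. the pure-advection estimate x/v = 1810 d).

1810 days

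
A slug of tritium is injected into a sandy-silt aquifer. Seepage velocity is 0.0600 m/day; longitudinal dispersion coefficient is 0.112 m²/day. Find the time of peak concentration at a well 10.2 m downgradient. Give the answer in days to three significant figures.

For the 1D instantaneous-source solution, setting ∂C/∂t = 0 at fixed x gives v²t² + 2Dt − x² = 0, so t = (√(D² + v²x²) − D)/v².
√(D² + v²x²) = √(0.112² + 0.0600² × 10.2²) = 0.6222; v² = 0.0036.
t = (0.6222 − 0.112)/0.0036 = 142 days (vs. the pure-advection estimate x/v = 170 d).

142 days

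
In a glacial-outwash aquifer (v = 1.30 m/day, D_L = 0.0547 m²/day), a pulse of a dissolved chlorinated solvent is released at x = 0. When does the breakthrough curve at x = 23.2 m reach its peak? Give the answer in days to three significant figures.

For the 1D instantaneous-source solution, setting ∂C/∂t = 0 at fixed x gives v²t² + 2Dt − x² = 0, so t = (√(D² + v²x²) − D)/v².
√(D² + v²x²) = √(0.0547² + 1.30² × 23.2²) = 30.16; v² = 1.69.
t = (30.16 − 0.0547)/1.69 = 17.8 days (vs. the pure-advection estimate x/v = 17.8 d).

17.8 days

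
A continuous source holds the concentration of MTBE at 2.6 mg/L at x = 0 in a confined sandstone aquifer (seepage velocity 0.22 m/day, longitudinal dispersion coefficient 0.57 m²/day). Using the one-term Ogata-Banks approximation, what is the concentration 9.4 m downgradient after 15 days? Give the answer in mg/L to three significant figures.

0.182 mg/L

For a continuous step input, C/C₀ ≈ ½·erfc((x−vt)/(2√(Dt))).
vt = 0.22 × 15 = 3.3 m and 2√(Dt) = 2√(0.57 × 15) = 5.848 m.
Argument (x−vt)/(2√(Dt)) = (9.4 − 3.3)/5.848 = 1.043; ½·erfc(1.043) = 0.07010.
C = 2.6 × 0.07010 = 0.182 mg/L.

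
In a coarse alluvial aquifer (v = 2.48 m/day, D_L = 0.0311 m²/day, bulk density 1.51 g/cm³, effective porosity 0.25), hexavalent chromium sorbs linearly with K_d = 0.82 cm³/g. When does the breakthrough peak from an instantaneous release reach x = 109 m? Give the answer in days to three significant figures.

262 days

Retardation factor R = 1 + ρ_b·K_d/n = 1 + 1.51 × 0.82/0.25 = 5.953.
Sorption retards both mechanisms: v_R = v/R = 0.4166 m/day, D_R = D/R = 0.005224 m²/day.
Peak time from v_R²t² + 2D_R t − x² = 0: t = (√(D_R² + v_R²x²) − D_R)/v_R².
√(D_R² + v_R²x²) = √(0.005224² + 0.4166² × 109²) = 45.41; v_R² = 0.1736.
t = (45.41 − 0.005224)/0.1736 = 262 days.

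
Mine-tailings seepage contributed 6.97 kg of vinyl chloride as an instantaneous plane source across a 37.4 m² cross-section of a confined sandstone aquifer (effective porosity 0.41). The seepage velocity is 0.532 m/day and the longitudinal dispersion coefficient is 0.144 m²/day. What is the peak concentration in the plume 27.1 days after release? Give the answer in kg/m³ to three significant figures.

0.0649 kg/m³

The peak of an instantaneous 1D plume sits at x = vt; there the Gaussian factor is 1 and C_max = M/(n_e·A·√(4πDt)), where n_e·A is the pore area the mass is dissolved in.
√(4πDt) = √(4π × 0.144 × 27.1) = 7.003 m, so C_max = 6.97/(0.41 × 37.4 × 7.003) = 0.0649 kg/m³.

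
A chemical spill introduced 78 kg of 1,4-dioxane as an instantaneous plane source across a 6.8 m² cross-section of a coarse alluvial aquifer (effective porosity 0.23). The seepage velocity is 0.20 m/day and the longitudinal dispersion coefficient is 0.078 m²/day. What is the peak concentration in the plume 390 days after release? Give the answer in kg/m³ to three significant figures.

The peak of an instantaneous 1D plume sits at x = vt; there the Gaussian factor is 1 and C_max = M/(n_e·A·√(4πDt)), where n_e·A is the pore area the mass is dissolved in.
√(4πDt) = √(4π × 0.078 × 390) = 19.55 m, so C_max = 78/(0.23 × 6.8 × 19.55) = 2.55 kg/m³.

2.55 kg/m³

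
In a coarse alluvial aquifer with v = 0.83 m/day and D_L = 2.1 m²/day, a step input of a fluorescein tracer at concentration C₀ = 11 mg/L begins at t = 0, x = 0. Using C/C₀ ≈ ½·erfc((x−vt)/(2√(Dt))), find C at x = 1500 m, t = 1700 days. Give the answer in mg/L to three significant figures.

1.61 mg/L

For a continuous step input, C/C₀ ≈ ½·erfc((x−vt)/(2√(Dt))).
vt = 0.83 × 1700 = 1411 m and 2√(Dt) = 2√(2.1 × 1700) = 119.5 m.
Argument (x−vt)/(2√(Dt)) = (1500 − 1411)/119.5 = 0.7448; ½·erfc(0.7448) = 0.1461.
C = 11 × 0.1461 = 1.61 mg/L.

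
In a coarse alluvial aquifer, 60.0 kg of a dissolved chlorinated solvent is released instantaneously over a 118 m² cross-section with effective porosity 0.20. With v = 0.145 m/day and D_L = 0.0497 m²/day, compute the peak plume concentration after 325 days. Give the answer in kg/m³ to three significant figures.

The peak of an instantaneous 1D plume sits at x = vt; there the Gaussian factor is 1 and C_max = M/(n_e·A·√(4πDt)), where n_e·A is the pore area the mass is dissolved in.
√(4πDt) = √(4π × 0.0497 × 325) = 14.25 m, so C_max = 60.0/(0.20 × 118 × 14.25) = 0.178 kg/m³.

0.178 kg/m³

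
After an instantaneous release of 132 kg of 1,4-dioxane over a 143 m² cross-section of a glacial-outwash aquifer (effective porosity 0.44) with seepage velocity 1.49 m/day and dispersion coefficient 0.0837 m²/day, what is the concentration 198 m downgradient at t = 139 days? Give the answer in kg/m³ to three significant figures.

0.0292 kg/m³

For an instantaneous plane source, C(x,t) = M/(n_e·A·√(4πDt)) · exp(−(x−vt)²/(4Dt)), with n_e·A the pore (flow) area.
Plume center vt = 1.49 × 139 = 207.11 m, so the well at 198 m is 9.11 m upgradient of the peak.
√(4πDt) = 12.09 m, giving peak height M/(n_e·A·√(4πDt)) = 132/(0.44 × 143 × 12.09) = 0.1735 kg/m³.
(x−vt)²/(4Dt) = (-9.11)²/(4 × 0.0837 × 139) = 1.783; exp(−1.783) = 0.1681.
C = 0.1735 × 0.1681 = 0.0292 kg/m³.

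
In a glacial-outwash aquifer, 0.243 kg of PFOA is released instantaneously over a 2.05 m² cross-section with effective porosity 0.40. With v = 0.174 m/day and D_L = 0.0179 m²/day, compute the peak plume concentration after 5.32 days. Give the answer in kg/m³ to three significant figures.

0.271 kg/m³

The peak of an instantaneous 1D plume sits at x = vt; there the Gaussian factor is 1 and C_max = M/(n_e·A·√(4πDt)), where n_e·A is the pore area the mass is dissolved in.
√(4πDt) = √(4π × 0.0179 × 5.32) = 1.094 m, so C_max = 0.243/(0.40 × 2.05 × 1.094) = 0.271 kg/m³.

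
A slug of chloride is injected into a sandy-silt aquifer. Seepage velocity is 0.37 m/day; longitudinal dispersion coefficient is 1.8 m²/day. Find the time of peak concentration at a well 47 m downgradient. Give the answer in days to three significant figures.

For the 1D instantaneous-source solution, setting ∂C/∂t = 0 at fixed x gives v²t² + 2Dt − x² = 0, so t = (√(D² + v²x²) − D)/v².
√(D² + v²x²) = √(1.8² + 0.37² × 47²) = 17.48; v² = 0.1369.
t = (17.48 − 1.8)/0.1369 = 115 days (vs. the pure-advection estimate x/v = 127 d).

115 days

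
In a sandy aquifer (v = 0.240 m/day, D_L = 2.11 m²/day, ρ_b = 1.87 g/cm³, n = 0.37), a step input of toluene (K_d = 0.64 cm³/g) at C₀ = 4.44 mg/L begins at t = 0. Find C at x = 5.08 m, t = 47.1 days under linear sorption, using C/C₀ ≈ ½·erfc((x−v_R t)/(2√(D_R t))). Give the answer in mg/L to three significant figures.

Retardation factor R = 1 + ρ_b·K_d/n = 1 + 1.87 × 0.64/0.37 = 4.235.
Sorption retards both mechanisms: v_R = v/R = 0.05667 m/day, D_R = D/R = 0.4982 m²/day.
v_R·t = 0.05667 × 47.1 = 2.669157 m; 2√(D_R t) = 9.688 m; argument = (5.08 − 2.669157)/9.688 = 0.2488.
C = C₀ × ½·erfc(0.2488) = 4.44 × 0.3625 = 1.61 mg/L.

1.61 mg/L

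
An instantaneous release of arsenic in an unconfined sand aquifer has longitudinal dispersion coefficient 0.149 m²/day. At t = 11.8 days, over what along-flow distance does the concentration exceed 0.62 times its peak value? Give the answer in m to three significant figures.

The plume is Gaussian with σ = √(2Dt) = √(2 × 0.149 × 11.8) = 1.875 m.
C/C_peak = exp(−Δx²/(2σ²)) = 0.62 ⇒ Δx = σ·√(−2 ln 0.62) = 1.875 × 0.9778 = 1.833 m.
Width = 2Δx = 3.67 m.

3.67 m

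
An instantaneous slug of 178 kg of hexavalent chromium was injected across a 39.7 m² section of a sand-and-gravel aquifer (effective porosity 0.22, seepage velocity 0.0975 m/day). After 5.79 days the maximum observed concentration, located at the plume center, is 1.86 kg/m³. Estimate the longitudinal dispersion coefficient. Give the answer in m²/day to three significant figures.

1.65 m²/day

At the plume center C_max = M/(n_e·A·√(4πDt)), so D = M²/(4πt·(n_e·A·C_max)²).
n_e·A·C_max = 0.22 × 39.7 × 1.86 = 16.25 kg/m.
D = 178²/(4π × 5.79 × 16.25²) = 1.65 m²/day.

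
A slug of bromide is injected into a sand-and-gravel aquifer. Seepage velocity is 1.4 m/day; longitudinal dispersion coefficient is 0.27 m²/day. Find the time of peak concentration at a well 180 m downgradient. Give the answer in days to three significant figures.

For the 1D instantaneous-source solution, setting ∂C/∂t = 0 at fixed x gives v²t² + 2Dt − x² = 0, so t = (√(D² + v²x²) − D)/v².
√(D² + v²x²) = √(0.27² + 1.4² × 180²) = 252.0; v² = 1.96.
t = (252.0 − 0.27)/1.96 = 128 days (vs. the pure-advection estimate x/v = 129 d).

128 days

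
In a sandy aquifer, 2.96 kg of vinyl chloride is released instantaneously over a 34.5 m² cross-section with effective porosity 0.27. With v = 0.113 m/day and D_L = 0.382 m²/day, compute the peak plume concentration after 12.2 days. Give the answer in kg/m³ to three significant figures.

0.0415 kg/m³

The peak of an instantaneous 1D plume sits at x = vt; there the Gaussian factor is 1 and C_max = M/(n_e·A·√(4πDt)), where n_e·A is the pore area the mass is dissolved in.
√(4πDt) = √(4π × 0.382 × 12.2) = 7.653 m, so C_max = 2.96/(0.27 × 34.5 × 7.653) = 0.0415 kg/m³.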